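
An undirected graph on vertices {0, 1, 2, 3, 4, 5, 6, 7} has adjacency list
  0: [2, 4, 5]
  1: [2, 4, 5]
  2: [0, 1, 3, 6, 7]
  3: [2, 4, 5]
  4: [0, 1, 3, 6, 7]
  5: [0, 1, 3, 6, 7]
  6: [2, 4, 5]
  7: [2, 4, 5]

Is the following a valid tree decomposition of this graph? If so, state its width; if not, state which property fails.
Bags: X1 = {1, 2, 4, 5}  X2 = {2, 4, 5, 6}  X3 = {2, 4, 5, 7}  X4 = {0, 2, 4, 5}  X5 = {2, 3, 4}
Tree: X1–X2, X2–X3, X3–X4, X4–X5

A tree decomposition must satisfy three properties: every vertex lies in some bag; for every edge, both endpoints lie together in some bag; and for every vertex, the bags containing it form a connected subtree. Here edge (5,3) lies in no bag, so the decomposition is invalid.

No — edge (5,3) lies in no bag.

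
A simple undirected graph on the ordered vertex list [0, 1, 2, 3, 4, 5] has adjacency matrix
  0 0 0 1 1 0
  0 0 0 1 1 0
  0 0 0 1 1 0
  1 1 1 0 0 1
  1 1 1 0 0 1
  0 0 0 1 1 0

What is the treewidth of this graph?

A width-2 tree decomposition is:
Bags: B1 = {3, 4, 5}  B2 = {1, 3, 4}  B3 = {0, 3, 4}  B4 = {2, 3, 4}
Tree: B1–B2, B2–B3, B3–B4
Each bag holds 3 vertices, so the decomposition has width 2, which upper-bounds the treewidth. The edges 5–3–1–4–5 form a cycle, so G is not a tree and its treewidth is at least 2. The upper and lower bounds meet at 2, so that is the treewidth.

2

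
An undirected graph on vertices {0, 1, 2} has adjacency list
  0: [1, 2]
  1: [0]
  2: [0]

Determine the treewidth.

A width-1 tree decomposition is:
Bags: B1 = {0, 2}  B2 = {0, 1}
Tree: B1–B2
Each bag holds 2 vertices, so the decomposition has width 1, which upper-bounds the treewidth. G has an edge, so its treewidth is at least 1. Combining the bounds, tw(G) = 1.

1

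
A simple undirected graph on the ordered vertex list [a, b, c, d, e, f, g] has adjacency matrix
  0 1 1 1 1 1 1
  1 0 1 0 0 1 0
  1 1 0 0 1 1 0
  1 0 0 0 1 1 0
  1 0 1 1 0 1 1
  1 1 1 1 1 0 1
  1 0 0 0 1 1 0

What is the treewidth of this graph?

3

A width-3 tree decomposition is:
Bags: B1 = {a, e, f, g}  B2 = {a, c, e, f}  B3 = {a, b, c, f}  B4 = {a, d, e, f}
Tree: B1–B2, B2–B3, B1–B4
Every bag has size at most 4, so the width is 4 − 1 = 3 and tw(G) ≤ 3. For the lower bound, the 4 vertices {a, d, e, f} are pairwise adjacent, and any tree decomposition puts a clique entirely inside one bag — forcing width ≥ 3. Hence tw(G) = 3 exactly.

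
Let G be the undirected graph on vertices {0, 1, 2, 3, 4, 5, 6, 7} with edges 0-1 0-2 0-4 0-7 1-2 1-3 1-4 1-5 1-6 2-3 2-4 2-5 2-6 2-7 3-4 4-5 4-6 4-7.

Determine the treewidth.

A width-3 tree decomposition is:
Bags: B1 = {1, 2, 4, 6}  B2 = {1, 2, 4, 5}  B3 = {0, 1, 2, 4}  B4 = {1, 2, 3, 4}  B5 = {0, 2, 4, 7}
Tree: B1–B2, B2–B3, B3–B4, B3–B5
Each bag holds 4 vertices, so the decomposition has width 3, which upper-bounds the treewidth. On the other hand G contains the 4-clique {0, 1, 2, 4}. A clique must lie in a single bag of any decomposition, so no decomposition can have width below 3. Combining the bounds, tw(G) = 3.

3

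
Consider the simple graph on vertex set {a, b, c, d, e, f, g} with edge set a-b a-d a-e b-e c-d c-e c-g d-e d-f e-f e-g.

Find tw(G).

A width-2 tree decomposition is:
Bags: B1 = {c, d, e}  B2 = {a, d, e}  B3 = {d, e, f}  B4 = {c, e, g}  B5 = {a, b, e}
Tree: B1–B2, B1–B3, B1–B4, B2–B5
The largest bag has 3 vertices, giving width 2; this decomposition certifies tw(G) ≤ 2. Conversely, {a, d, e} is a clique of size 3, and the vertices of any clique must share a bag in every tree decomposition; so some bag has ≥ 3 vertices and tw(G) ≥ 2. Hence tw(G) = 2 exactly.

2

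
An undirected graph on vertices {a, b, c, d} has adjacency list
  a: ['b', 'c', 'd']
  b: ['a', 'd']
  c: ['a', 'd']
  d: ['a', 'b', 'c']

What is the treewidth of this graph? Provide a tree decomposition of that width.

Treewidth 2.
Bags: B1 = {a, c, d}  B2 = {a, b, d}
Tree: B1–B2

Every bag has size at most 3, so the width is 3 − 1 = 2 and tw(G) ≤ 2. For the lower bound, the 3 vertices {a, c, d} are pairwise adjacent, and any tree decomposition puts a clique entirely inside one bag — forcing width ≥ 2. Therefore the treewidth is 2.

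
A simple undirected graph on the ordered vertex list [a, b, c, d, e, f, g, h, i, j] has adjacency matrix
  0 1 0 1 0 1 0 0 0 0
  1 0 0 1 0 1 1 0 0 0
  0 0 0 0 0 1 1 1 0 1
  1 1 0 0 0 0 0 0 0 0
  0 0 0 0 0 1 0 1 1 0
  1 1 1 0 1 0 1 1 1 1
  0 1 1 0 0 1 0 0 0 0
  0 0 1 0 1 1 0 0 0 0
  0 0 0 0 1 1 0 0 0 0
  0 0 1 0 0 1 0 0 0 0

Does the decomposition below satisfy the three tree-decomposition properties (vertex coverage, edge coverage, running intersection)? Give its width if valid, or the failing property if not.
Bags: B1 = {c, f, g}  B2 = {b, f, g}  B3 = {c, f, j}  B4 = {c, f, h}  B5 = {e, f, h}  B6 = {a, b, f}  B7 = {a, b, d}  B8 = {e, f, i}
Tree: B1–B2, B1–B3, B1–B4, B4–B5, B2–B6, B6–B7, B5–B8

Vertex coverage: the bags together contain {a, b, c, d, e, f, g, h, i, j}, the full vertex set. Edge coverage: each edge of G has both endpoints in at least one bag. Running intersection: for every vertex, the bags containing it form a connected subtree. All three properties hold, so this is a valid tree decomposition of width max|bag| − 1 = 2, and hence tw(G) ≤ 2.

Yes; width 2.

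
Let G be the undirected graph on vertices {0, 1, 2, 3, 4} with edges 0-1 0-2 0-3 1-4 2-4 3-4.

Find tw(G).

A width-2 tree decomposition is:
Bags: B1 = {0, 3, 4}  B2 = {0, 1, 4}  B3 = {0, 2, 4}
Tree: B1–B2, B2–B3
Every bag has size at most 3, so the width is 3 − 1 = 2 and tw(G) ≤ 2. For the lower bound, G contains the cycle 4–3–0–1–4, so G is not a forest; only forests have treewidth ≤ 1, hence tw(G) ≥ 2. Therefore the treewidth is 2.

2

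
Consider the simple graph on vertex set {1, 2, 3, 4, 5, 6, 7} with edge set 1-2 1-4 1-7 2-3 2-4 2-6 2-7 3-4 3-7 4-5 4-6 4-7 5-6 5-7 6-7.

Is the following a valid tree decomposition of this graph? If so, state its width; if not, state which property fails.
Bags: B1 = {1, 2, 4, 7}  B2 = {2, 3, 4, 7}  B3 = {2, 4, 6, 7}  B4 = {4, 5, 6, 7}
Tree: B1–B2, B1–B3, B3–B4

Yes; width 3.

Every vertex of G appears in some bag (union = {1, 2, 3, 4, 5, 6, 7}); every edge is covered by a bag; and for each vertex v the set of bags containing v is connected in the bag tree. The decomposition is therefore valid. The largest bag has 4 vertices, so the width is 3.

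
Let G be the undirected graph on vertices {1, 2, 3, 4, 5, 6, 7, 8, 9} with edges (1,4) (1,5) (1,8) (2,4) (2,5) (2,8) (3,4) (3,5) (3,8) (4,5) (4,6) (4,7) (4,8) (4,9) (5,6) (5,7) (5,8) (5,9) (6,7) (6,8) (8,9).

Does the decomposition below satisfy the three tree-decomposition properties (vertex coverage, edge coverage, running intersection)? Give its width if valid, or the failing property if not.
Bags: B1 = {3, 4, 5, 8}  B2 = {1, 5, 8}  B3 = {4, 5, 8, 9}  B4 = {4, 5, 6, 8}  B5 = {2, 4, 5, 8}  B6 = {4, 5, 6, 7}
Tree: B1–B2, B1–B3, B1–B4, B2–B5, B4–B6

A tree decomposition must satisfy three properties: every vertex lies in some bag; for every edge, both endpoints lie together in some bag; and for every vertex, the bags containing it form a connected subtree. Here edge (4,1) lies in no bag, so the decomposition is invalid.

No — edge (4,1) lies in no bag.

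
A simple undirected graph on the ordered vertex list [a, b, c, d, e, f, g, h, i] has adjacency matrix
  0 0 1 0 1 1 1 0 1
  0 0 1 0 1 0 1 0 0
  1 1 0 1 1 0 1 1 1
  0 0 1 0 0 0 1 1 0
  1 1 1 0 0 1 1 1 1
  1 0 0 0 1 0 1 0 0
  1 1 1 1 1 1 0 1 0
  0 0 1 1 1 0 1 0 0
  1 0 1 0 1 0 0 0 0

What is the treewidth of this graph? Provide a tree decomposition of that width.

Every bag has size at most 4, so the width is 4 − 1 = 3 and tw(G) ≤ 3. Conversely, {c, d, g, h} is a clique of size 4, and the vertices of any clique must share a bag in every tree decomposition; so some bag has ≥ 4 vertices and tw(G) ≥ 3. Combining the bounds, tw(G) = 3.

Treewidth 3.
One optimal decomposition is:
Bags: B1 = {a, c, e, i}  B2 = {a, c, e, g}  B3 = {c, e, g, h}  B4 = {b, c, e, g}  B5 = {c, d, g, h}  B6 = {a, e, f, g}
Tree: B1–B2, B2–B3, B2–B4, B3–B5, B2–B6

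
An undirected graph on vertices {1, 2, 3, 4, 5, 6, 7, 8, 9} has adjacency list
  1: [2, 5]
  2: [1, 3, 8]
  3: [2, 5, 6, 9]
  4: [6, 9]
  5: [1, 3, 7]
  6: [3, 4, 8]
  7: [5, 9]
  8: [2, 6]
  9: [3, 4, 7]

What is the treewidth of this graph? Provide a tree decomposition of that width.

Treewidth 3.
One such decomposition:
Bags: B1 = {2, 4, 6, 8}  B2 = {2, 3, 4, 6}  B3 = {2, 3, 4, 9}  B4 = {1, 2, 3, 9}  B5 = {1, 3, 5, 9}  B6 = {1, 5, 7, 9}
Tree: B1–B2, B2–B3, B3–B4, B4–B5, B5–B6

The largest bag has 4 vertices, giving width 3; this decomposition certifies tw(G) ≤ 3. For the lower bound: the 4 vertex sets {4,6,8}, {2}, {3}, {1,5,7,9} are disjoint, each induces a connected subgraph, and every pair is joined by at least one edge of G. Contracting each set to a single vertex therefore yields K_{4} as a minor, and since treewidth is minor-monotone, tw(G) ≥ tw(K_{4}) = 3. Therefore the treewidth is 3.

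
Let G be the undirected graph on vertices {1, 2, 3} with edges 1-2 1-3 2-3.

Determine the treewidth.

2

A width-2 tree decomposition is:
Bags: B1 = {1, 2, 3}
Tree: (single bag)
With just one bag of size 3, the width is 3 − 1 = 2, so tw(G) ≤ 2. On the other hand G contains the 3-clique {1, 2, 3}. A clique must lie in a single bag of any decomposition, so no decomposition can have width below 2. Hence tw(G) = 2 exactly.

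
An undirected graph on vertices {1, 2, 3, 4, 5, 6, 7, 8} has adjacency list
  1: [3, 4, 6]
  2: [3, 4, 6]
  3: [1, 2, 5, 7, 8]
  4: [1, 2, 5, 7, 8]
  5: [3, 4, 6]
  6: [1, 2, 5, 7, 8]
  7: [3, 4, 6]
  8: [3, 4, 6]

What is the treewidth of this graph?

A width-3 tree decomposition is:
Bags: B1 = {3, 4, 6, 8}  B2 = {3, 4, 5, 6}  B3 = {3, 4, 6, 7}  B4 = {2, 3, 4, 6}  B5 = {1, 3, 4, 6}
Tree: B1–B2, B2–B3, B3–B4, B4–B5
Each bag holds 4 vertices, so the decomposition has width 3, which upper-bounds the treewidth. For the lower bound: the 4 vertex sets {3,8}, {4,5}, {6}, {7} are disjoint, each induces a connected subgraph, and every pair is joined by at least one edge of G. Contracting each set to a single vertex therefore yields K_{4} as a minor, and since treewidth is minor-monotone, tw(G) ≥ tw(K_{4}) = 3. Hence tw(G) = 3 exactly.

3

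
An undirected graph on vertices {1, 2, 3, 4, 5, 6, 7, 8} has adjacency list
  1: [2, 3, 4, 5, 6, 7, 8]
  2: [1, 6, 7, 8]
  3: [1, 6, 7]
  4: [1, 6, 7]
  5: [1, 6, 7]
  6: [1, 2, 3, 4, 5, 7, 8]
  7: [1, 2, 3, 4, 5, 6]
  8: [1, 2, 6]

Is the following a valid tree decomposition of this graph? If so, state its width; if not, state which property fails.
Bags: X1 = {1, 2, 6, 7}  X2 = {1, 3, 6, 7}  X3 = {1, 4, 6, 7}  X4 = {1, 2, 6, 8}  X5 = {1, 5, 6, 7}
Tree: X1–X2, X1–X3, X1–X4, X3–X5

Yes; width 3.

Vertex coverage: the bags together contain {1, 2, 3, 4, 5, 6, 7, 8}, the full vertex set. Edge coverage: each edge of G has both endpoints in at least one bag. Running intersection: for every vertex, the bags containing it form a connected subtree. All three properties hold, so this is a valid tree decomposition of width max|bag| − 1 = 3, and hence tw(G) ≤ 3.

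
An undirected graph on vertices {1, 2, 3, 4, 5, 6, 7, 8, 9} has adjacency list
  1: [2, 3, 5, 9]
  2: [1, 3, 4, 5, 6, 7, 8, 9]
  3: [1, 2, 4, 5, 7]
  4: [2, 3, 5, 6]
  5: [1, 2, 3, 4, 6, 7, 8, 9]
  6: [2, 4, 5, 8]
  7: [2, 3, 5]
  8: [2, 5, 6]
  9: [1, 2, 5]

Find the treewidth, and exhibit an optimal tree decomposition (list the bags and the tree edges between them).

Treewidth 3.
One optimal decomposition is:
Bags: B1 = {1, 2, 5, 9}  B2 = {1, 2, 3, 5}  B3 = {2, 3, 4, 5}  B4 = {2, 3, 5, 7}  B5 = {2, 4, 5, 6}  B6 = {2, 5, 6, 8}
Tree: B1–B2, B2–B3, B3–B4, B3–B5, B5–B6

The largest bag has 4 vertices, giving width 3; this decomposition certifies tw(G) ≤ 3. Conversely, {2, 5, 6, 8} is a clique of size 4, and the vertices of any clique must share a bag in every tree decomposition; so some bag has ≥ 4 vertices and tw(G) ≥ 3. The upper and lower bounds meet at 3, so that is the treewidth.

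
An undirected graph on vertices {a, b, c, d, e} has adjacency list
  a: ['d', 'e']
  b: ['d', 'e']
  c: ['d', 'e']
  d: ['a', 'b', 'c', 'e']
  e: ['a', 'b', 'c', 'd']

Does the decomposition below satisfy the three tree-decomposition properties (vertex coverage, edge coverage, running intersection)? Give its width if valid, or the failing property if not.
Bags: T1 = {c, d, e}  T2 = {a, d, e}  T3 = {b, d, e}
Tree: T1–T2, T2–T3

Yes; width 2.

Every vertex of G appears in some bag (union = {a, b, c, d, e}); every edge is covered by a bag; and for each vertex v the set of bags containing v is connected in the bag tree. The decomposition is therefore valid. The largest bag has 3 vertices, so the width is 2.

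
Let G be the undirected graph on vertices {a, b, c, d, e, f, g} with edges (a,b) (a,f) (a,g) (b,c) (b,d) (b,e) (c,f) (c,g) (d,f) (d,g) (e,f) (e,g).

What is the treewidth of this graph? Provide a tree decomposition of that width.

Treewidth 3.
One optimal decomposition is:
Bags: B1 = {b, e, f, g}  B2 = {b, c, f, g}  B3 = {b, d, f, g}  B4 = {a, b, f, g}
Tree: B1–B2, B2–B3, B3–B4

Every bag has size at most 4, so the width is 4 − 1 = 3 and tw(G) ≤ 3. For the lower bound: the 4 vertex sets {b,e}, {c,f}, {g}, {d} are disjoint, each induces a connected subgraph, and every pair is joined by at least one edge of G. Contracting each set to a single vertex therefore yields K_{4} as a minor, and since treewidth is minor-monotone, tw(G) ≥ tw(K_{4}) = 3. The upper and lower bounds meet at 3, so that is the treewidth.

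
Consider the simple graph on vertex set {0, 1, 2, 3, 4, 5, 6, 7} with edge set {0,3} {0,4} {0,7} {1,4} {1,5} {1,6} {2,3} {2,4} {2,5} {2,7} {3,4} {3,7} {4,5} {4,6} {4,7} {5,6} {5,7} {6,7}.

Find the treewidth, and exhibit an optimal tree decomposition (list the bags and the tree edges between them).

Treewidth 3.
Bags: B1 = {2, 4, 5, 7}  B2 = {4, 5, 6, 7}  B3 = {1, 4, 5, 6}  B4 = {2, 3, 4, 7}  B5 = {0, 3, 4, 7}
Tree: B1–B2, B2–B3, B1–B4, B4–B5

Every bag has size at most 4, so the width is 4 − 1 = 3 and tw(G) ≤ 3. For the lower bound, the 4 vertices {1, 4, 5, 6} are pairwise adjacent, and any tree decomposition puts a clique entirely inside one bag — forcing width ≥ 3. Hence tw(G) = 3 exactly.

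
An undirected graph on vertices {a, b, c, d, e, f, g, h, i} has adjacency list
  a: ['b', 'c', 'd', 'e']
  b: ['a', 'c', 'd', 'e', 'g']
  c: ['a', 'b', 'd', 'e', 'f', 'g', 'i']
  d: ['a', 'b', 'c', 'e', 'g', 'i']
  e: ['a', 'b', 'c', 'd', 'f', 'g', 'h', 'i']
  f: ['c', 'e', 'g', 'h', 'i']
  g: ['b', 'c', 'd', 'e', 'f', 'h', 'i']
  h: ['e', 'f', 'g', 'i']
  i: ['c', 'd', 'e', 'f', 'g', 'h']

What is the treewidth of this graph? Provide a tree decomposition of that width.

Each bag holds 5 vertices, so the decomposition has width 4, which upper-bounds the treewidth. On the other hand G contains the 5-clique {b, c, d, e, g}. A clique must lie in a single bag of any decomposition, so no decomposition can have width below 4. Hence tw(G) = 4 exactly.

Treewidth 4.
Bags: B1 = {b, c, d, e, g}  B2 = {c, d, e, g, i}  B3 = {c, e, f, g, i}  B4 = {a, b, c, d, e}  B5 = {e, f, g, h, i}
Tree: B1–B2, B2–B3, B1–B4, B3–B5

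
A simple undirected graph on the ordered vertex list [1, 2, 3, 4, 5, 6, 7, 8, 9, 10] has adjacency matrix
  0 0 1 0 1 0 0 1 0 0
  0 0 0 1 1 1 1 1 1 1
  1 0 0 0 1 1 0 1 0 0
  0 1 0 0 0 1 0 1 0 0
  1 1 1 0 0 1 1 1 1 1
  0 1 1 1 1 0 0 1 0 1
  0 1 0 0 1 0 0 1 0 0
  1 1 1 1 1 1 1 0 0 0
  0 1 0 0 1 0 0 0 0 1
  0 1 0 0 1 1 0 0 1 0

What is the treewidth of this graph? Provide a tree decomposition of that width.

Treewidth 3.
One optimal decomposition is:
Bags: B1 = {3, 5, 6, 8}  B2 = {1, 3, 5, 8}  B3 = {2, 5, 6, 8}  B4 = {2, 4, 6, 8}  B5 = {2, 5, 6, 10}  B6 = {2, 5, 9, 10}  B7 = {2, 5, 7, 8}
Tree: B1–B2, B1–B3, B3–B4, B3–B5, B5–B6, B3–B7

Each bag holds 4 vertices, so the decomposition has width 3, which upper-bounds the treewidth. Conversely, {2, 4, 6, 8} is a clique of size 4, and the vertices of any clique must share a bag in every tree decomposition; so some bag has ≥ 4 vertices and tw(G) ≥ 3. The upper and lower bounds meet at 3, so that is the treewidth.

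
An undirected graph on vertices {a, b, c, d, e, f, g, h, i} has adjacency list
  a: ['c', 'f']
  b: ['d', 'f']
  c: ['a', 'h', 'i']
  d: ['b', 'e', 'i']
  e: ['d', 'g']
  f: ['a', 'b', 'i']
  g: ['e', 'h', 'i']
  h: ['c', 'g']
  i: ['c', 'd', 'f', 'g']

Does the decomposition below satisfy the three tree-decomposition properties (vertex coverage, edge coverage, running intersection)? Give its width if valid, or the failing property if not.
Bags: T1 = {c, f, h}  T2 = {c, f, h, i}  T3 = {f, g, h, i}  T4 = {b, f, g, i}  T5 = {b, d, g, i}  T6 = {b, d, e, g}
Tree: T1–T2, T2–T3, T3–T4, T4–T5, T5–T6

No — vertex a appears in no bag.

A tree decomposition must satisfy three properties: every vertex lies in some bag; for every edge, both endpoints lie together in some bag; and for every vertex, the bags containing it form a connected subtree. Here vertex a appears in no bag, so the decomposition is invalid.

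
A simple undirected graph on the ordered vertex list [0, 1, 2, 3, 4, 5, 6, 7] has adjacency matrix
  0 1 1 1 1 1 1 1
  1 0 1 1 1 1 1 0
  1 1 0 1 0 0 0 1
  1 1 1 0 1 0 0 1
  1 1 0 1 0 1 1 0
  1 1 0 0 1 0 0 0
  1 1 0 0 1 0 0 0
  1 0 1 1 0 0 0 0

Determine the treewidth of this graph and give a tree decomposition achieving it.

Every bag has size at most 4, so the width is 4 − 1 = 3 and tw(G) ≤ 3. On the other hand G contains the 4-clique {0, 1, 2, 3}. A clique must lie in a single bag of any decomposition, so no decomposition can have width below 3. The upper and lower bounds meet at 3, so that is the treewidth.

Treewidth 3.
Bags: B1 = {0, 1, 4, 6}  B2 = {0, 1, 3, 4}  B3 = {0, 1, 4, 5}  B4 = {0, 1, 2, 3}  B5 = {0, 2, 3, 7}
Tree: B1–B2, B2–B3, B2–B4, B4–B5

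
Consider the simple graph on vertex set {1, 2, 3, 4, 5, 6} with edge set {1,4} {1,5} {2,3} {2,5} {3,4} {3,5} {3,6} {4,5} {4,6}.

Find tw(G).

2

A width-2 tree decomposition is:
Bags: B1 = {2, 3, 5}  B2 = {3, 4, 5}  B3 = {1, 4, 5}  B4 = {3, 4, 6}
Tree: B1–B2, B2–B3, B2–B4
The largest bag has 3 vertices, giving width 2; this decomposition certifies tw(G) ≤ 2. On the other hand G contains the 3-clique {1, 4, 5}. A clique must lie in a single bag of any decomposition, so no decomposition can have width below 2. The upper and lower bounds meet at 2, so that is the treewidth.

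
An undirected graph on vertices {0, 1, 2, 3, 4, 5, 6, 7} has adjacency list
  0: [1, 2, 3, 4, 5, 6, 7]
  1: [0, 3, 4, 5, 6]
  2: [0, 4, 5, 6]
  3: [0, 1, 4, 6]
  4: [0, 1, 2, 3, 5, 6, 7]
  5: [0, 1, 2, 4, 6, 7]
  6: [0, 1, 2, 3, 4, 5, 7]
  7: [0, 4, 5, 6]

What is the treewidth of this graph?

A width-4 tree decomposition is:
Bags: B1 = {0, 1, 4, 5, 6}  B2 = {0, 2, 4, 5, 6}  B3 = {0, 1, 3, 4, 6}  B4 = {0, 4, 5, 6, 7}
Tree: B1–B2, B1–B3, B1–B4
The largest bag has 5 vertices, giving width 4; this decomposition certifies tw(G) ≤ 4. Conversely, {0, 1, 3, 4, 6} is a clique of size 5, and the vertices of any clique must share a bag in every tree decomposition; so some bag has ≥ 5 vertices and tw(G) ≥ 4. The upper and lower bounds meet at 4, so that is the treewidth.

4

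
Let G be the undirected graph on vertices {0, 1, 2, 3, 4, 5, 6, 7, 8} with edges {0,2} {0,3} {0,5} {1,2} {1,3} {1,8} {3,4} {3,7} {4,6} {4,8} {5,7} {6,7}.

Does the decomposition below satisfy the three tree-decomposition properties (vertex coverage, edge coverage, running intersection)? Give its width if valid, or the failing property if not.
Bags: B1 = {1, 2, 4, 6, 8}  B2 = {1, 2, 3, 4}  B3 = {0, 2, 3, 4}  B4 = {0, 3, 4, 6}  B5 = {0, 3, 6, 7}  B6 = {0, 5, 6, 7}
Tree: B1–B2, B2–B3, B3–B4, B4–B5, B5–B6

No — bags containing vertex 6 are not connected in the tree.

A tree decomposition must satisfy three properties: every vertex lies in some bag; for every edge, both endpoints lie together in some bag; and for every vertex, the bags containing it form a connected subtree. Here bags containing vertex 6 are not connected in the tree, so the decomposition is invalid.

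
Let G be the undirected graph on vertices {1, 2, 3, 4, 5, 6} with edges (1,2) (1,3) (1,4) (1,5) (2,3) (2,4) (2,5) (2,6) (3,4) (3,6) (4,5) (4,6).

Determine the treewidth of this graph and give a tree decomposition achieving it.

Treewidth 3.
Bags: B1 = {1, 2, 4, 5}  B2 = {1, 2, 3, 4}  B3 = {2, 3, 4, 6}
Tree: B1–B2, B2–B3

Every bag has size at most 4, so the width is 4 − 1 = 3 and tw(G) ≤ 3. On the other hand G contains the 4-clique {1, 2, 3, 4}. A clique must lie in a single bag of any decomposition, so no decomposition can have width below 3. Combining the bounds, tw(G) = 3.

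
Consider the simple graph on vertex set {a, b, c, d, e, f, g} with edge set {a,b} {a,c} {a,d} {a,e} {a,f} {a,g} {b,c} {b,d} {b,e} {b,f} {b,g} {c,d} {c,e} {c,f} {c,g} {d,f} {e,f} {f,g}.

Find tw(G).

A width-4 tree decomposition is:
Bags: B1 = {a, b, c, d, f}  B2 = {a, b, c, f, g}  B3 = {a, b, c, e, f}
Tree: B1–B2, B1–B3
Each bag holds 5 vertices, so the decomposition has width 4, which upper-bounds the treewidth. On the other hand G contains the 5-clique {a, b, c, d, f}. A clique must lie in a single bag of any decomposition, so no decomposition can have width below 4. The upper and lower bounds meet at 4, so that is the treewidth.

4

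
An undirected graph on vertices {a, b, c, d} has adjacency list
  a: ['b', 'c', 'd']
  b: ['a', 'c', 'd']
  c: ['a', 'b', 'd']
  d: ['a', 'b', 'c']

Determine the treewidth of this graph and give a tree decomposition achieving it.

With just one bag of size 4, the width is 4 − 1 = 3, so tw(G) ≤ 3. For the lower bound, the 4 vertices {a, b, c, d} are pairwise adjacent, and any tree decomposition puts a clique entirely inside one bag — forcing width ≥ 3. Therefore the treewidth is 3.

Treewidth 3.
Bags: B1 = {a, b, c, d}
Tree: (single bag)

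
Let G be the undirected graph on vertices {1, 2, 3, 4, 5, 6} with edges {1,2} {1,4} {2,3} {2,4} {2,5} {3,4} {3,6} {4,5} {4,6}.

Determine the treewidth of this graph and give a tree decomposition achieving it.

Treewidth 2.
One optimal decomposition is:
Bags: B1 = {2, 3, 4}  B2 = {2, 4, 5}  B3 = {3, 4, 6}  B4 = {1, 2, 4}
Tree: B1–B2, B1–B3, B1–B4

Each bag holds 3 vertices, so the decomposition has width 2, which upper-bounds the treewidth. For the lower bound, the 3 vertices {1, 2, 4} are pairwise adjacent, and any tree decomposition puts a clique entirely inside one bag — forcing width ≥ 2. Hence tw(G) = 2 exactly.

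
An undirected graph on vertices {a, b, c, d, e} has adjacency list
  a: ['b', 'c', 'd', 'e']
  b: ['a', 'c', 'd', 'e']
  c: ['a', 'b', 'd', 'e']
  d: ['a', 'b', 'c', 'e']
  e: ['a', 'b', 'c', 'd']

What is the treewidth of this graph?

4

A width-4 tree decomposition is:
Bags: B1 = {a, b, c, d, e}
Tree: (single bag)
With just one bag of size 5, the width is 5 − 1 = 4, so tw(G) ≤ 4. On the other hand G contains the 5-clique {a, b, c, d, e}. A clique must lie in a single bag of any decomposition, so no decomposition can have width below 4. Combining the bounds, tw(G) = 4.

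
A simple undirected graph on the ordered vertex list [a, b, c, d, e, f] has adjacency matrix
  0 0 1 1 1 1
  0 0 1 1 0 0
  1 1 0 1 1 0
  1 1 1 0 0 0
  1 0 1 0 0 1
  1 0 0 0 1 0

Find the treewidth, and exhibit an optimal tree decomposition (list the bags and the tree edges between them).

Treewidth 2.
One optimal decomposition is:
Bags: B1 = {a, c, d}  B2 = {a, c, e}  B3 = {b, c, d}  B4 = {a, e, f}
Tree: B1–B2, B1–B3, B2–B4

The largest bag has 3 vertices, giving width 2; this decomposition certifies tw(G) ≤ 2. For the lower bound, the 3 vertices {a, c, d} are pairwise adjacent, and any tree decomposition puts a clique entirely inside one bag — forcing width ≥ 2. The upper and lower bounds meet at 2, so that is the treewidth.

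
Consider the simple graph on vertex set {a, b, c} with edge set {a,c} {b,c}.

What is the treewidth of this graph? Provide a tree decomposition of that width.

The largest bag has 2 vertices, giving width 1; this decomposition certifies tw(G) ≤ 1. Any graph with an edge has treewidth ≥ 1, and G has the edge c–a. Therefore the treewidth is 1.

Treewidth 1.
One optimal decomposition is:
Bags: B1 = {a, c}  B2 = {b, c}
Tree: B1–B2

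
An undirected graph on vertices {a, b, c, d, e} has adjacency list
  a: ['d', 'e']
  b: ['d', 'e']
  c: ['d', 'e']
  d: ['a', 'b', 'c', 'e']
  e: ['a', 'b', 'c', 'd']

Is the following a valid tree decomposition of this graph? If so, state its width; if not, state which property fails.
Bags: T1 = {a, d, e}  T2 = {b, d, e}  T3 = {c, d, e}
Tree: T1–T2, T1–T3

Every vertex of G appears in some bag (union = {a, b, c, d, e}); every edge is covered by a bag; and for each vertex v the set of bags containing v is connected in the bag tree. The decomposition is therefore valid. The largest bag has 3 vertices, so the width is 2.

Yes; width 2.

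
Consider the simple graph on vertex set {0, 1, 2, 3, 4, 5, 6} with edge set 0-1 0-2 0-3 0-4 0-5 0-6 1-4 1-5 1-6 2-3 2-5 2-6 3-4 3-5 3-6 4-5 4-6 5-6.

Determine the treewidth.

A width-4 tree decomposition is:
Bags: B1 = {0, 1, 4, 5, 6}  B2 = {0, 3, 4, 5, 6}  B3 = {0, 2, 3, 5, 6}
Tree: B1–B2, B2–B3
Each bag holds 5 vertices, so the decomposition has width 4, which upper-bounds the treewidth. Conversely, {0, 1, 4, 5, 6} is a clique of size 5, and the vertices of any clique must share a bag in every tree decomposition; so some bag has ≥ 5 vertices and tw(G) ≥ 4. The upper and lower bounds meet at 4, so that is the treewidth.

4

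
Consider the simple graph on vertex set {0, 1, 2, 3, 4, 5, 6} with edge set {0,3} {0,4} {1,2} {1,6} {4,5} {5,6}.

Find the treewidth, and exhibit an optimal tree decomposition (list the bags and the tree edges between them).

Treewidth 1.
Bags: B1 = {0, 3}  B2 = {0, 4}  B3 = {4, 5}  B4 = {5, 6}  B5 = {1, 6}  B6 = {1, 2}
Tree: B1–B2, B2–B3, B3–B4, B4–B5, B5–B6

The largest bag has 2 vertices, giving width 1; this decomposition certifies tw(G) ≤ 1. G has an edge, so its treewidth is at least 1. Hence tw(G) = 1 exactly.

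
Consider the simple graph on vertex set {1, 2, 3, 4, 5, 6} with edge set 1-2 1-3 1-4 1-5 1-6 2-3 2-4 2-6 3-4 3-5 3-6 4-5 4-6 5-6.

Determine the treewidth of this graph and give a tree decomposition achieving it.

Every bag has size at most 5, so the width is 5 − 1 = 4 and tw(G) ≤ 4. On the other hand G contains the 5-clique {1, 2, 3, 4, 6}. A clique must lie in a single bag of any decomposition, so no decomposition can have width below 4. The upper and lower bounds meet at 4, so that is the treewidth.

Treewidth 4.
One such decomposition:
Bags: B1 = {1, 3, 4, 5, 6}  B2 = {1, 2, 3, 4, 6}
Tree: B1–B2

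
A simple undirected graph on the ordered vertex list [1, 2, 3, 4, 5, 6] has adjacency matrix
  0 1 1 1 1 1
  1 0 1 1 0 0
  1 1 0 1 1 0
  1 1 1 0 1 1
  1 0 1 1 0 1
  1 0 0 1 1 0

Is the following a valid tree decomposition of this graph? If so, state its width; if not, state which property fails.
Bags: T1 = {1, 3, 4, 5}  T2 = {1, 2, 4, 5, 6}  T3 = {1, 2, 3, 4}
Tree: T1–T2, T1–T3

No — bags containing vertex 2 are not connected in the tree.

A tree decomposition must satisfy three properties: every vertex lies in some bag; for every edge, both endpoints lie together in some bag; and for every vertex, the bags containing it form a connected subtree. Here bags containing vertex 2 are not connected in the tree, so the decomposition is invalid.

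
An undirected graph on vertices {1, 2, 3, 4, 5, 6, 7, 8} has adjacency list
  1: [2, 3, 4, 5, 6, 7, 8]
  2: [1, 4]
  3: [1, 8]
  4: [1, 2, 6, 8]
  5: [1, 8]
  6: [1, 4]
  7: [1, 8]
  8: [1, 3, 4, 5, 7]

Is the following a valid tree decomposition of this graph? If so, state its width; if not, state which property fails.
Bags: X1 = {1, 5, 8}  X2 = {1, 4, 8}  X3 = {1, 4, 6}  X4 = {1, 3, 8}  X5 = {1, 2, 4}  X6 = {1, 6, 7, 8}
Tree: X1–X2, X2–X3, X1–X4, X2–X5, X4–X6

No — bags containing vertex 6 are not connected in the tree.

A tree decomposition must satisfy three properties: every vertex lies in some bag; for every edge, both endpoints lie together in some bag; and for every vertex, the bags containing it form a connected subtree. Here bags containing vertex 6 are not connected in the tree, so the decomposition is invalid.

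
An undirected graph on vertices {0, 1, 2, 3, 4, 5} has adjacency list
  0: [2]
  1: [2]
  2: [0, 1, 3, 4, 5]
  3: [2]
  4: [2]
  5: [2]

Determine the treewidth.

A width-1 tree decomposition is:
Bags: B1 = {2, 4}  B2 = {1, 2}  B3 = {2, 3}  B4 = {0, 2}  B5 = {2, 5}
Tree: B1–B2, B1–B3, B2–B4, B2–B5
The largest bag has 2 vertices, giving width 1; this decomposition certifies tw(G) ≤ 1. Since G has at least one edge (e.g. 4–2), it is not an edgeless graph, so tw(G) ≥ 1. Therefore the treewidth is 1.

1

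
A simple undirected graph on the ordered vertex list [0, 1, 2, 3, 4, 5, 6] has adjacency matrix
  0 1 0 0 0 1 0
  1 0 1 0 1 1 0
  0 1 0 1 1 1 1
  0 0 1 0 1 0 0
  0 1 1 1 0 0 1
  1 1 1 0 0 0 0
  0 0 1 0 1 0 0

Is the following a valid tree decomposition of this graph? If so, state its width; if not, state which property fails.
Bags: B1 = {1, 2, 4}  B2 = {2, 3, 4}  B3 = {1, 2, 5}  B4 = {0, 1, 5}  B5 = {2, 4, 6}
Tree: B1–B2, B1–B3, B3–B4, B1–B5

Every vertex of G appears in some bag (union = {0, 1, 2, 3, 4, 5, 6}); every edge is covered by a bag; and for each vertex v the set of bags containing v is connected in the bag tree. The decomposition is therefore valid. The largest bag has 3 vertices, so the width is 2.

Yes; width 2.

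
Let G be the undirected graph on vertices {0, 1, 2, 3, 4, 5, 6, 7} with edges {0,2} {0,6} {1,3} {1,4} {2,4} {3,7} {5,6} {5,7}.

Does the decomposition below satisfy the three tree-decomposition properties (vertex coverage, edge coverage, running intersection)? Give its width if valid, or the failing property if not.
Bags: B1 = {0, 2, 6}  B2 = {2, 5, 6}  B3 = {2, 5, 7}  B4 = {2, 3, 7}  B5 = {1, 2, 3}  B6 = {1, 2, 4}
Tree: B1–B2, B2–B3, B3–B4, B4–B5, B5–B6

Vertex coverage: the bags together contain {0, 1, 2, 3, 4, 5, 6, 7}, the full vertex set. Edge coverage: each edge of G has both endpoints in at least one bag. Running intersection: for every vertex, the bags containing it form a connected subtree. All three properties hold, so this is a valid tree decomposition of width max|bag| − 1 = 2, and hence tw(G) ≤ 2.

Yes; width 2.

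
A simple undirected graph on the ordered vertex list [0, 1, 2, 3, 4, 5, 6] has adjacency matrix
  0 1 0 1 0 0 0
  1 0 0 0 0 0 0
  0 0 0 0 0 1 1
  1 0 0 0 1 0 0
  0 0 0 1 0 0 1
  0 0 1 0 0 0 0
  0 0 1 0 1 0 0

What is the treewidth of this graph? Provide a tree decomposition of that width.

Every bag has size at most 2, so the width is 2 − 1 = 1 and tw(G) ≤ 1. Any graph with an edge has treewidth ≥ 1, and G has the edge 5–2. The upper and lower bounds meet at 1, so that is the treewidth.

Treewidth 1.
Bags: B1 = {2, 5}  B2 = {2, 6}  B3 = {4, 6}  B4 = {3, 4}  B5 = {0, 3}  B6 = {0, 1}
Tree: B1–B2, B2–B3, B3–B4, B4–B5, B5–B6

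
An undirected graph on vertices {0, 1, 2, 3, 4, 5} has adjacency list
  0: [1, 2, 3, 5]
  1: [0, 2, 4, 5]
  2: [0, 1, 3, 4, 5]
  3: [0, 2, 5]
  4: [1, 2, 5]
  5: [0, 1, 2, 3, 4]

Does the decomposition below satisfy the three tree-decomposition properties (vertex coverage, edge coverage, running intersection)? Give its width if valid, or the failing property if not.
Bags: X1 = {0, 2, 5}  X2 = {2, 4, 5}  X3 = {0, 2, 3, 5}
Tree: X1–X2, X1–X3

A tree decomposition must satisfy three properties: every vertex lies in some bag; for every edge, both endpoints lie together in some bag; and for every vertex, the bags containing it form a connected subtree. Here vertex 1 appears in no bag, so the decomposition is invalid.

No — vertex 1 appears in no bag.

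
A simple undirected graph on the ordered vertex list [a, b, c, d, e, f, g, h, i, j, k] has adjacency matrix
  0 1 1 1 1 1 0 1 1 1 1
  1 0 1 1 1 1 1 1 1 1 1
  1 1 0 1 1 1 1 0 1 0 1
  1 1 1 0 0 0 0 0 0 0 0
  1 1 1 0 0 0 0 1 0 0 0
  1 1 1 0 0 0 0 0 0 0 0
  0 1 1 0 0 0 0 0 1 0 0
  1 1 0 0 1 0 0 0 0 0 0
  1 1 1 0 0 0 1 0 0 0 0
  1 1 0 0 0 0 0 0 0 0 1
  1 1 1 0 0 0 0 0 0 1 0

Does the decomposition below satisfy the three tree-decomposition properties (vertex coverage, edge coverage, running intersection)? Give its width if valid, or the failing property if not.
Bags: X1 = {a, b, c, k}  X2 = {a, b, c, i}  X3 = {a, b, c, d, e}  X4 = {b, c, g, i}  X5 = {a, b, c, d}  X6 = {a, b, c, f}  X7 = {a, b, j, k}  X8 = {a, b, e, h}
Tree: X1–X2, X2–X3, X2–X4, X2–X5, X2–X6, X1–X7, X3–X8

No — bags containing vertex d are not connected in the tree.

A tree decomposition must satisfy three properties: every vertex lies in some bag; for every edge, both endpoints lie together in some bag; and for every vertex, the bags containing it form a connected subtree. Here bags containing vertex d are not connected in the tree, so the decomposition is invalid.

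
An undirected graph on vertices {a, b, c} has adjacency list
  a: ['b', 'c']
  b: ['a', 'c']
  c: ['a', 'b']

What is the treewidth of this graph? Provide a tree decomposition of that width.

With just one bag of size 3, the width is 3 − 1 = 2, so tw(G) ≤ 2. For the lower bound, the 3 vertices {a, b, c} are pairwise adjacent, and any tree decomposition puts a clique entirely inside one bag — forcing width ≥ 2. The upper and lower bounds meet at 2, so that is the treewidth.

Treewidth 2.
One optimal decomposition is:
Bags: B1 = {a, b, c}
Tree: (single bag)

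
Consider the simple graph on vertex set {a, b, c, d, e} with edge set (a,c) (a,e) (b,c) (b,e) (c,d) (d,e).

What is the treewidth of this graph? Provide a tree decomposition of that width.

Treewidth 2.
One optimal decomposition is:
Bags: B1 = {c, d, e}  B2 = {a, c, e}  B3 = {b, c, e}
Tree: B1–B2, B2–B3

Each bag holds 3 vertices, so the decomposition has width 2, which upper-bounds the treewidth. For the lower bound, G contains the cycle d–c–a–e–d, so G is not a forest; only forests have treewidth ≤ 1, hence tw(G) ≥ 2. Therefore the treewidth is 2.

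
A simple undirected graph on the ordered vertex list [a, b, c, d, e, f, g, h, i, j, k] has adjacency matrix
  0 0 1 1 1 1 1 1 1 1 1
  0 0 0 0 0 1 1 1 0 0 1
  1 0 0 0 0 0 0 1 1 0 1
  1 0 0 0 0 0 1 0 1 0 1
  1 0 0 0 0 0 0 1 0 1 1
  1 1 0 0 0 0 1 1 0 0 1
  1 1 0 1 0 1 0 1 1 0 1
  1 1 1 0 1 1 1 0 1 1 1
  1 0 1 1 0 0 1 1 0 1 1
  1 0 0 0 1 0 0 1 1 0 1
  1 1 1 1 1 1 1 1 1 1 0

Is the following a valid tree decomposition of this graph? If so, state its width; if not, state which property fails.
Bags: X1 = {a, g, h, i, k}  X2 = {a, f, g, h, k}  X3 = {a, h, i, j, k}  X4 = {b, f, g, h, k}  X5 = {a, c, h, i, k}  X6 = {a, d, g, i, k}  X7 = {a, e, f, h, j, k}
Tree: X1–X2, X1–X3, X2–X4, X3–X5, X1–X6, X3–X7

A tree decomposition must satisfy three properties: every vertex lies in some bag; for every edge, both endpoints lie together in some bag; and for every vertex, the bags containing it form a connected subtree. Here bags containing vertex f are not connected in the tree, so the decomposition is invalid.

No — bags containing vertex f are not connected in the tree.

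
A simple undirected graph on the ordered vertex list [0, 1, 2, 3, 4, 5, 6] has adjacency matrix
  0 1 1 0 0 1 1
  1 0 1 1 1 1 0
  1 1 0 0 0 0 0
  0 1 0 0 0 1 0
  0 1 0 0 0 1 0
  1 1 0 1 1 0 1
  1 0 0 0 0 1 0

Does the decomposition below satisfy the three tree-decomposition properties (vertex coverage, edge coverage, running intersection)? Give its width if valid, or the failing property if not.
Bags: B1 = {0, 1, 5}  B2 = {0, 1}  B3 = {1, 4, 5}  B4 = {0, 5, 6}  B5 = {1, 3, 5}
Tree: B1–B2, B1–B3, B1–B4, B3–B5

A tree decomposition must satisfy three properties: every vertex lies in some bag; for every edge, both endpoints lie together in some bag; and for every vertex, the bags containing it form a connected subtree. Here vertex 2 appears in no bag, so the decomposition is invalid.

No — vertex 2 appears in no bag.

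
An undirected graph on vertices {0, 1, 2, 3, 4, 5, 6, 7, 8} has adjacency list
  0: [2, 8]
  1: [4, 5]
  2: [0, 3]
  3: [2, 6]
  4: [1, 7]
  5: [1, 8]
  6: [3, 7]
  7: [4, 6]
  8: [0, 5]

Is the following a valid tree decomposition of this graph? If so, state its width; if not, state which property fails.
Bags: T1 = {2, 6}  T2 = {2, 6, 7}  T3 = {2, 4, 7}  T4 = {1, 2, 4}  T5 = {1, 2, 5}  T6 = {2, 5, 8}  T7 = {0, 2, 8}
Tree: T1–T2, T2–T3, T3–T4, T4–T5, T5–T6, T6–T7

No — vertex 3 appears in no bag.

A tree decomposition must satisfy three properties: every vertex lies in some bag; for every edge, both endpoints lie together in some bag; and for every vertex, the bags containing it form a connected subtree. Here vertex 3 appears in no bag, so the decomposition is invalid.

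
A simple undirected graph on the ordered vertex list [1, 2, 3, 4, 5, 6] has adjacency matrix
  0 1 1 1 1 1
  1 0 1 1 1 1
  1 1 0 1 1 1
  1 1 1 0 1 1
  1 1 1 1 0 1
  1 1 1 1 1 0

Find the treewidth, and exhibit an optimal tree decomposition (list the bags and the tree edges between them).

A single bag containing all 6 vertices is trivially a valid decomposition of width 5. Conversely, {1, 2, 3, 4, 5, 6} is a clique of size 6, and the vertices of any clique must share a bag in every tree decomposition; so some bag has ≥ 6 vertices and tw(G) ≥ 5. The upper and lower bounds meet at 5, so that is the treewidth.

Treewidth 5.
One optimal decomposition is:
Bags: B1 = {1, 2, 3, 4, 5, 6}
Tree: (single bag)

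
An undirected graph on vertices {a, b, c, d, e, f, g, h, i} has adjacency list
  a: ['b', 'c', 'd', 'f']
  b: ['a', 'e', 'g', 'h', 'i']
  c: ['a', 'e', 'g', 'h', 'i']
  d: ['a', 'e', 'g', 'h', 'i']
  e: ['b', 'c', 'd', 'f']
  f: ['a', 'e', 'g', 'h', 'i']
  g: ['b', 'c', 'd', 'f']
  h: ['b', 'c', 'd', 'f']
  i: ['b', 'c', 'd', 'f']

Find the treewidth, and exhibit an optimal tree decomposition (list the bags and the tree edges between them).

The largest bag has 5 vertices, giving width 4; this decomposition certifies tw(G) ≤ 4. For the lower bound: the 5 vertex sets {c,g}, {b,i}, {d,h}, {f}, {a} are disjoint, each induces a connected subgraph, and every pair is joined by at least one edge of G. Contracting each set to a single vertex therefore yields K_{5} as a minor, and since treewidth is minor-monotone, tw(G) ≥ tw(K_{5}) = 4. Combining the bounds, tw(G) = 4.

Treewidth 4.
Bags: B1 = {b, c, d, f, g}  B2 = {b, c, d, f, i}  B3 = {b, c, d, f, h}  B4 = {a, b, c, d, f}  B5 = {b, c, d, e, f}
Tree: B1–B2, B2–B3, B3–B4, B4–B5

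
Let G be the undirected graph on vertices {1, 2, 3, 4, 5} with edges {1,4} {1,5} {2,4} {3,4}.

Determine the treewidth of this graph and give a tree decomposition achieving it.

Treewidth 1.
Bags: B1 = {2, 4}  B2 = {3, 4}  B3 = {1, 4}  B4 = {1, 5}
Tree: B1–B2, B1–B3, B3–B4

Each bag holds 2 vertices, so the decomposition has width 1, which upper-bounds the treewidth. Any graph with an edge has treewidth ≥ 1, and G has the edge 2–4. Therefore the treewidth is 1.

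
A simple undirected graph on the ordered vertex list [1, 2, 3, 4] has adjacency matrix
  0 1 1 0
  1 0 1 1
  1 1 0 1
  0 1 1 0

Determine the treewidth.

2

A width-2 tree decomposition is:
Bags: B1 = {1, 2, 3}  B2 = {2, 3, 4}
Tree: B1–B2
The largest bag has 3 vertices, giving width 2; this decomposition certifies tw(G) ≤ 2. Conversely, {1, 2, 3} is a clique of size 3, and the vertices of any clique must share a bag in every tree decomposition; so some bag has ≥ 3 vertices and tw(G) ≥ 2. The upper and lower bounds meet at 2, so that is the treewidth.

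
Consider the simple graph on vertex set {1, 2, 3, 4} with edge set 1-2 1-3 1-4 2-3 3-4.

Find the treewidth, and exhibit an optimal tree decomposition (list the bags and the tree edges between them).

Every bag has size at most 3, so the width is 3 − 1 = 2 and tw(G) ≤ 2. Conversely, {1, 2, 3} is a clique of size 3, and the vertices of any clique must share a bag in every tree decomposition; so some bag has ≥ 3 vertices and tw(G) ≥ 2. The upper and lower bounds meet at 2, so that is the treewidth.

Treewidth 2.
One such decomposition:
Bags: B1 = {1, 2, 3}  B2 = {1, 3, 4}
Tree: B1–B2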